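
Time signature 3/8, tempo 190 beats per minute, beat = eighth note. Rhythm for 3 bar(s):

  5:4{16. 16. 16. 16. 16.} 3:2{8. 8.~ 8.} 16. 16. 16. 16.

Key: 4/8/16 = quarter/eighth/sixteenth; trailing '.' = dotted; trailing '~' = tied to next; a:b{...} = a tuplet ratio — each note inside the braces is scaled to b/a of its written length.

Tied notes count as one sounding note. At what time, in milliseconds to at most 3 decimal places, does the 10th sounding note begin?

note 10 onset = 15/2b = 2368.421ms

1. 0.0ms @ 0 + 189.474ms (3/5)
2. 189.474ms @ 3/5 + 189.474ms (3/5)
3. 378.947ms @ 6/5 + 189.474ms (3/5)
4. 568.421ms @ 9/5 + 189.474ms (3/5)
5. 757.895ms @ 12/5 + 189.474ms (3/5)
6. 947.368ms @ 3 + 315.789ms (1)
7. 1263.158ms @ 4 + 631.579ms (2)
8. 1894.737ms @ 6 + 236.842ms (3/4)
9. 2131.579ms @ 27/4 + 236.842ms (3/4)
10. 2368.421ms @ 15/2 + 236.842ms (3/4)
11. 2605.263ms @ 33/4 + 236.842ms (3/4)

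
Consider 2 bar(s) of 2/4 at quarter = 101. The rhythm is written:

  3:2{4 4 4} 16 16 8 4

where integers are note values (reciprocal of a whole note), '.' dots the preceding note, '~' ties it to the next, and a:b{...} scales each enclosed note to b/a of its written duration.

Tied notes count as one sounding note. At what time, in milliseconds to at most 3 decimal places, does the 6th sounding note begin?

1. 0.0ms @ 0 + 396.04ms (2/3)
2. 396.04ms @ 2/3 + 396.04ms (2/3)
3. 792.079ms @ 4/3 + 396.04ms (2/3)
4. 1188.119ms @ 2 + 148.515ms (1/4)
5. 1336.634ms @ 9/4 + 148.515ms (1/4)
6. 1485.149ms @ 5/2 + 297.03ms (1/2)
7. 1782.178ms @ 3 + 594.059ms (1)

note 6 onset = 5/2b = 1485.149ms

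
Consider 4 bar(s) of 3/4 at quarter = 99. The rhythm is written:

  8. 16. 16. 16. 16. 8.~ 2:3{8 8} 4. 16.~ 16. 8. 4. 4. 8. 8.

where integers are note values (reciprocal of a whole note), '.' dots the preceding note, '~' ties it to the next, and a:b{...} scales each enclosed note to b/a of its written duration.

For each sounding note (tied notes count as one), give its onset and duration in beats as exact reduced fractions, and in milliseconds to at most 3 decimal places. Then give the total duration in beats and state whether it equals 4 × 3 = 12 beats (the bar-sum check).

1) 0.0ms=0b +454.545ms=3/4b
2) 454.545ms=3/4b +227.273ms=3/8b
3) 681.818ms=9/8b +227.273ms=3/8b
4) 909.091ms=3/2b +227.273ms=3/8b
5) 1136.364ms=15/8b +227.273ms=3/8b
6) 1363.636ms=9/4b +909.091ms=3/2b
7) 2272.727ms=15/4b +454.545ms=3/4b
8) 2727.273ms=9/2b +909.091ms=3/2b
9) 3636.364ms=6b +454.545ms=3/4b
10) 4090.909ms=27/4b +454.545ms=3/4b
11) 4545.455ms=15/2b +909.091ms=3/2b
12) 5454.545ms=9b +909.091ms=3/2b
13) 6363.636ms=21/2b +454.545ms=3/4b
14) 6818.182ms=45/4b +454.545ms=3/4b
Σ=12b of 12 (99bpm 3/4) — PASS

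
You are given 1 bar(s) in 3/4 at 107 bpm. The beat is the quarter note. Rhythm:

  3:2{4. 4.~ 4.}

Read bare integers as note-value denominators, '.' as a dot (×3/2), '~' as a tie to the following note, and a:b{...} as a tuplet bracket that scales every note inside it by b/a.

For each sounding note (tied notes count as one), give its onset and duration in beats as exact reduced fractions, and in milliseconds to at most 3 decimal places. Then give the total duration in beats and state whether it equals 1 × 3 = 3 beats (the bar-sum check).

1) 0.0ms=0b +560.748ms=1b
2) 560.748ms=1b +1121.495ms=2b
Σ=3b of 3 (107bpm 3/4) — PASS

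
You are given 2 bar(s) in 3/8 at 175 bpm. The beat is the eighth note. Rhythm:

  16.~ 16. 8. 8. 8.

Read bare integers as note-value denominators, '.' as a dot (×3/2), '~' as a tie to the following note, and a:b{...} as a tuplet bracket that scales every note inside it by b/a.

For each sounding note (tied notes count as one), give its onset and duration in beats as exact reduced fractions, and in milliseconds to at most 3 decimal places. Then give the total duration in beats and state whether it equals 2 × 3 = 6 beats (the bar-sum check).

1) 0.0ms=0b +514.286ms=3/2b
2) 514.286ms=3/2b +514.286ms=3/2b
3) 1028.571ms=3b +514.286ms=3/2b
4) 1542.857ms=9/2b +514.286ms=3/2b
Σ=6b of 6 (175bpm 3/8) — PASS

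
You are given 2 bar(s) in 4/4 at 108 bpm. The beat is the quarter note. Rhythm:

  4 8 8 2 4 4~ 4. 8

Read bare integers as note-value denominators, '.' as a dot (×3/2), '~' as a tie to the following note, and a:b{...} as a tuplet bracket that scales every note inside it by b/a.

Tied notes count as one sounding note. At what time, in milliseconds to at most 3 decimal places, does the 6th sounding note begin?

note 6 onset = 5b = 2777.778ms

1. 0.0ms @ 0 + 555.556ms (1)
2. 555.556ms @ 1 + 277.778ms (1/2)
3. 833.333ms @ 3/2 + 277.778ms (1/2)
4. 1111.111ms @ 2 + 1111.111ms (2)
5. 2222.222ms @ 4 + 555.556ms (1)
6. 2777.778ms @ 5 + 1388.889ms (5/2)
7. 4166.667ms @ 15/2 + 277.778ms (1/2)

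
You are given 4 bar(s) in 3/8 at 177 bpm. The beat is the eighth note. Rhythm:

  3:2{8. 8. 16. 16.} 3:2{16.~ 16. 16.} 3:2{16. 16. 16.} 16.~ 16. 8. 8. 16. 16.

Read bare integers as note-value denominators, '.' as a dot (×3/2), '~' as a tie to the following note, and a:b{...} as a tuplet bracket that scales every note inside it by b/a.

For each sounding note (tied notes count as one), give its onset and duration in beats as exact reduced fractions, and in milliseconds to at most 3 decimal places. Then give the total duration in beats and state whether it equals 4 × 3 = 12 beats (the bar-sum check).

1) 0.0ms=0b +338.983ms=1b
2) 338.983ms=1b +338.983ms=1b
3) 677.966ms=2b +169.492ms=1/2b
4) 847.458ms=5/2b +169.492ms=1/2b
5) 1016.949ms=3b +338.983ms=1b
6) 1355.932ms=4b +169.492ms=1/2b
7) 1525.424ms=9/2b +169.492ms=1/2b
8) 1694.915ms=5b +169.492ms=1/2b
9) 1864.407ms=11/2b +169.492ms=1/2b
10) 2033.898ms=6b +508.475ms=3/2b
11) 2542.373ms=15/2b +508.475ms=3/2b
12) 3050.847ms=9b +508.475ms=3/2b
13) 3559.322ms=21/2b +254.237ms=3/4b
14) 3813.559ms=45/4b +254.237ms=3/4b
Σ=12b of 12 (177bpm 3/8) — PASS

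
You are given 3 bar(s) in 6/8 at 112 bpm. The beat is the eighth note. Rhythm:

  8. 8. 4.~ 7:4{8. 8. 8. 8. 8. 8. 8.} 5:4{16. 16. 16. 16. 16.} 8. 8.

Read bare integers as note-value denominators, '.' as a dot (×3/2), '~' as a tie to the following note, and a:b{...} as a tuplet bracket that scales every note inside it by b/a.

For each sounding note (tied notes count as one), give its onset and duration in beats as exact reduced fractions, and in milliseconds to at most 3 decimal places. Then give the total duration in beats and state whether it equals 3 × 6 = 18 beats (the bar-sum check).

1) 0.0ms=0b +803.571ms=3/2b
2) 803.571ms=3/2b +803.571ms=3/2b
3) 1607.143ms=3b +2066.327ms=27/7b
4) 3673.469ms=48/7b +459.184ms=6/7b
5) 4132.653ms=54/7b +459.184ms=6/7b
6) 4591.837ms=60/7b +459.184ms=6/7b
7) 5051.02ms=66/7b +459.184ms=6/7b
8) 5510.204ms=72/7b +459.184ms=6/7b
9) 5969.388ms=78/7b +459.184ms=6/7b
10) 6428.571ms=12b +321.429ms=3/5b
11) 6750.0ms=63/5b +321.429ms=3/5b
12) 7071.429ms=66/5b +321.429ms=3/5b
13) 7392.857ms=69/5b +321.429ms=3/5b
14) 7714.286ms=72/5b +321.429ms=3/5b
15) 8035.714ms=15b +803.571ms=3/2b
16) 8839.286ms=33/2b +803.571ms=3/2b
Σ=18b of 18 (112bpm 6/8) — PASS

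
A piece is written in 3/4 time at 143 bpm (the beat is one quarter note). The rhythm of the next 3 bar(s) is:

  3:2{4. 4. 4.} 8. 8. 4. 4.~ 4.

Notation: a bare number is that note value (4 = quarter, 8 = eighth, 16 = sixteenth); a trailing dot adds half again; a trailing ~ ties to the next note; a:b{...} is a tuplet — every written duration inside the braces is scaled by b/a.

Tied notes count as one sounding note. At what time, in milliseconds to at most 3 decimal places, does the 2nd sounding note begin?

note 2 onset = 1b = 419.58ms

1. 0.0ms @ 0 + 419.58ms (1)
2. 419.58ms @ 1 + 419.58ms (1)
3. 839.161ms @ 2 + 419.58ms (1)
4. 1258.741ms @ 3 + 314.685ms (3/4)
5. 1573.427ms @ 15/4 + 314.685ms (3/4)
6. 1888.112ms @ 9/2 + 629.371ms (3/2)
7. 2517.483ms @ 6 + 1258.741ms (3)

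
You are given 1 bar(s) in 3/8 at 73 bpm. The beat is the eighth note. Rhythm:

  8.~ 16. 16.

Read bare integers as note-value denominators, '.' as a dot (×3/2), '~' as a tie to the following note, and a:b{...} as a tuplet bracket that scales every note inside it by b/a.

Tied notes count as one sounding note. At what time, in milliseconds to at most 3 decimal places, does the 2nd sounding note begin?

1. 0.0ms @ 0 + 1849.315ms (9/4)
2. 1849.315ms @ 9/4 + 616.438ms (3/4)

note 2 onset = 9/4b = 1849.315ms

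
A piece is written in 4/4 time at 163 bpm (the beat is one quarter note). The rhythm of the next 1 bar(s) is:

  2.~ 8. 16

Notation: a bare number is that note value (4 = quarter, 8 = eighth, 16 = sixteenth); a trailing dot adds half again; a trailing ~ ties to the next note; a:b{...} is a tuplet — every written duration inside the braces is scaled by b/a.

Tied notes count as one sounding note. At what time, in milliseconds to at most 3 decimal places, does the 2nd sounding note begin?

note 2 onset = 15/4b = 1380.368ms

1. 0.0ms @ 0 + 1380.368ms (15/4)
2. 1380.368ms @ 15/4 + 92.025ms (1/4)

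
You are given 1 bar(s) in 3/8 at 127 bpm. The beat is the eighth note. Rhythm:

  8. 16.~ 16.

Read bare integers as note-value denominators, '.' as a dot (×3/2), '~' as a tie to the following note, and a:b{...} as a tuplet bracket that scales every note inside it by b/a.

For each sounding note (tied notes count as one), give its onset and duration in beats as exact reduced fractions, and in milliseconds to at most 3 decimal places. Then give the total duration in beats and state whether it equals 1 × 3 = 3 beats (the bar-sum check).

1) 0.0ms=0b +708.661ms=3/2b
2) 708.661ms=3/2b +708.661ms=3/2b
Σ=3b of 3 (127bpm 3/8) — PASS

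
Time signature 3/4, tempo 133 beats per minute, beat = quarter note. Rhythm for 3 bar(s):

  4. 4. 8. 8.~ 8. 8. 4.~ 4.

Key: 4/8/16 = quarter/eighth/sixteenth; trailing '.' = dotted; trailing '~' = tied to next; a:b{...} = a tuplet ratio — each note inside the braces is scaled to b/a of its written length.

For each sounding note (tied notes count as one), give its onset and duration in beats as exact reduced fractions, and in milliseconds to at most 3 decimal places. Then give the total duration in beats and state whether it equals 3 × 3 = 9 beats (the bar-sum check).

1) 0.0ms=0b +676.692ms=3/2b
2) 676.692ms=3/2b +676.692ms=3/2b
3) 1353.383ms=3b +338.346ms=3/4b
4) 1691.729ms=15/4b +676.692ms=3/2b
5) 2368.421ms=21/4b +338.346ms=3/4b
6) 2706.767ms=6b +1353.383ms=3b
Σ=9b of 9 (133bpm 3/4) — PASS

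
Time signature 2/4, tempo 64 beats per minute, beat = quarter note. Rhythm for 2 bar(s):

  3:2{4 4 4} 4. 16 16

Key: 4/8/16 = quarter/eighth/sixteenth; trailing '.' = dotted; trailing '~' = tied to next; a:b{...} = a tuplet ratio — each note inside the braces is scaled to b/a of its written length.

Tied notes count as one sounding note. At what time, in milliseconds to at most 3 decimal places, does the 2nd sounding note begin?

1. 0.0ms @ 0 + 625.0ms (2/3)
2. 625.0ms @ 2/3 + 625.0ms (2/3)
3. 1250.0ms @ 4/3 + 625.0ms (2/3)
4. 1875.0ms @ 2 + 1406.25ms (3/2)
5. 3281.25ms @ 7/2 + 234.375ms (1/4)
6. 3515.625ms @ 15/4 + 234.375ms (1/4)

note 2 onset = 2/3b = 625.0ms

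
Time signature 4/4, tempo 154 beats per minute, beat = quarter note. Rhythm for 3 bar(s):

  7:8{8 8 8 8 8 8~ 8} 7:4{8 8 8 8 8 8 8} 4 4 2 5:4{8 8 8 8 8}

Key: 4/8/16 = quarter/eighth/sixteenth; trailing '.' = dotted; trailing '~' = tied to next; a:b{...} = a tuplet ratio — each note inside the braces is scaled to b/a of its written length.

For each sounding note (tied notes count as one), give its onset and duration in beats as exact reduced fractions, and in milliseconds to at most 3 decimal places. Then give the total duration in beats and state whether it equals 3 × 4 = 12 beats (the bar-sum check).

1) 0.0ms=0b +222.635ms=4/7b
2) 222.635ms=4/7b +222.635ms=4/7b
3) 445.269ms=8/7b +222.635ms=4/7b
4) 667.904ms=12/7b +222.635ms=4/7b
5) 890.538ms=16/7b +222.635ms=4/7b
6) 1113.173ms=20/7b +445.269ms=8/7b
7) 1558.442ms=4b +111.317ms=2/7b
8) 1669.759ms=30/7b +111.317ms=2/7b
9) 1781.076ms=32/7b +111.317ms=2/7b
10) 1892.393ms=34/7b +111.317ms=2/7b
11) 2003.711ms=36/7b +111.317ms=2/7b
12) 2115.028ms=38/7b +111.317ms=2/7b
13) 2226.345ms=40/7b +111.317ms=2/7b
14) 2337.662ms=6b +389.61ms=1b
15) 2727.273ms=7b +389.61ms=1b
16) 3116.883ms=8b +779.221ms=2b
17) 3896.104ms=10b +155.844ms=2/5b
18) 4051.948ms=52/5b +155.844ms=2/5b
19) 4207.792ms=54/5b +155.844ms=2/5b
20) 4363.636ms=56/5b +155.844ms=2/5b
21) 4519.481ms=58/5b +155.844ms=2/5b
Σ=12b of 12 (154bpm 4/4) — PASS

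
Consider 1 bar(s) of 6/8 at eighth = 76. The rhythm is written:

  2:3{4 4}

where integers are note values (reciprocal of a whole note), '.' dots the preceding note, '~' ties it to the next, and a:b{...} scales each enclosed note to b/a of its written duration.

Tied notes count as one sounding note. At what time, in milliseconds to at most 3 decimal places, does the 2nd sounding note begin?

1. 0.0ms @ 0 + 2368.421ms (3)
2. 2368.421ms @ 3 + 2368.421ms (3)

note 2 onset = 3b = 2368.421ms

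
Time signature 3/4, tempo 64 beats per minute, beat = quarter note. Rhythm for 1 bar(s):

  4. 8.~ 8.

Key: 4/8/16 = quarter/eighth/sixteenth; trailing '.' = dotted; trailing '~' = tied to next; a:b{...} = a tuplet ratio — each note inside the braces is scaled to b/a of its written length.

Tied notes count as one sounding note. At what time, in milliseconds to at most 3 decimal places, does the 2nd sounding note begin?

note 2 onset = 3/2b = 1406.25ms

1. 0.0ms @ 0 + 1406.25ms (3/2)
2. 1406.25ms @ 3/2 + 1406.25ms (3/2)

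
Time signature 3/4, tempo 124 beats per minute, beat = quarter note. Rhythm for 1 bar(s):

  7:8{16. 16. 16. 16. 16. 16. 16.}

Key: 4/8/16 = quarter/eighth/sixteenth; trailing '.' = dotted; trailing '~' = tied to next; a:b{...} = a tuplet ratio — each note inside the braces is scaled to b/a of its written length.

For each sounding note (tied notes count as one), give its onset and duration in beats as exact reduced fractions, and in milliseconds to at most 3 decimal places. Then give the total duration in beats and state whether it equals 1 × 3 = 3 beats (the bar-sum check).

1) 0.0ms=0b +207.373ms=3/7b
2) 207.373ms=3/7b +207.373ms=3/7b
3) 414.747ms=6/7b +207.373ms=3/7b
4) 622.12ms=9/7b +207.373ms=3/7b
5) 829.493ms=12/7b +207.373ms=3/7b
6) 1036.866ms=15/7b +207.373ms=3/7b
7) 1244.24ms=18/7b +207.373ms=3/7b
Σ=3b of 3 (124bpm 3/4) — PASS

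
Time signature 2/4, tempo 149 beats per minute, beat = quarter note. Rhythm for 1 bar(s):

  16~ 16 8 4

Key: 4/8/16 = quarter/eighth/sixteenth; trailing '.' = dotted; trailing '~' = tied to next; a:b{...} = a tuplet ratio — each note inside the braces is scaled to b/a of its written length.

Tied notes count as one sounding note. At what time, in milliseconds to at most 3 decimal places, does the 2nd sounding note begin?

1. 0.0ms @ 0 + 201.342ms (1/2)
2. 201.342ms @ 1/2 + 201.342ms (1/2)
3. 402.685ms @ 1 + 402.685ms (1)

note 2 onset = 1/2b = 201.342ms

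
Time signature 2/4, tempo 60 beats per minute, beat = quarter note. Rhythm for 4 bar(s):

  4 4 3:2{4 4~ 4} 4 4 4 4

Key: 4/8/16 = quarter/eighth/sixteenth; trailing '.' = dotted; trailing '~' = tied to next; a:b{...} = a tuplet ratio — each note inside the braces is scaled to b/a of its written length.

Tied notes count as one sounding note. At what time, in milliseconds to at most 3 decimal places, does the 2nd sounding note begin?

1. 0.0ms @ 0 + 1000.0ms (1)
2. 1000.0ms @ 1 + 1000.0ms (1)
3. 2000.0ms @ 2 + 666.667ms (2/3)
4. 2666.667ms @ 8/3 + 1333.333ms (4/3)
5. 4000.0ms @ 4 + 1000.0ms (1)
6. 5000.0ms @ 5 + 1000.0ms (1)
7. 6000.0ms @ 6 + 1000.0ms (1)
8. 7000.0ms @ 7 + 1000.0ms (1)

note 2 onset = 1b = 1000.0ms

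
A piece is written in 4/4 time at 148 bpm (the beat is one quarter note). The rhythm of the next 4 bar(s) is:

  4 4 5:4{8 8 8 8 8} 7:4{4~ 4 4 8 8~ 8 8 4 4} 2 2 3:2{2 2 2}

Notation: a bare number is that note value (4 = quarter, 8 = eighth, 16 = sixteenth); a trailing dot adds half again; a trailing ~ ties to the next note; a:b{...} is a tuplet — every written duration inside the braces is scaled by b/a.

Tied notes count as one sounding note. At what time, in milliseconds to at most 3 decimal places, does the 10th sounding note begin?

1. 0.0ms @ 0 + 405.405ms (1)
2. 405.405ms @ 1 + 405.405ms (1)
3. 810.811ms @ 2 + 162.162ms (2/5)
4. 972.973ms @ 12/5 + 162.162ms (2/5)
5. 1135.135ms @ 14/5 + 162.162ms (2/5)
6. 1297.297ms @ 16/5 + 162.162ms (2/5)
7. 1459.459ms @ 18/5 + 162.162ms (2/5)
8. 1621.622ms @ 4 + 463.32ms (8/7)
9. 2084.942ms @ 36/7 + 231.66ms (4/7)
10. 2316.602ms @ 40/7 + 115.83ms (2/7)
11. 2432.432ms @ 6 + 231.66ms (4/7)
12. 2664.093ms @ 46/7 + 115.83ms (2/7)
13. 2779.923ms @ 48/7 + 231.66ms (4/7)
14. 3011.583ms @ 52/7 + 231.66ms (4/7)
15. 3243.243ms @ 8 + 810.811ms (2)
16. 4054.054ms @ 10 + 810.811ms (2)
17. 4864.865ms @ 12 + 540.541ms (4/3)
18. 5405.405ms @ 40/3 + 540.541ms (4/3)
19. 5945.946ms @ 44/3 + 540.541ms (4/3)

note 10 onset = 40/7b = 2316.602ms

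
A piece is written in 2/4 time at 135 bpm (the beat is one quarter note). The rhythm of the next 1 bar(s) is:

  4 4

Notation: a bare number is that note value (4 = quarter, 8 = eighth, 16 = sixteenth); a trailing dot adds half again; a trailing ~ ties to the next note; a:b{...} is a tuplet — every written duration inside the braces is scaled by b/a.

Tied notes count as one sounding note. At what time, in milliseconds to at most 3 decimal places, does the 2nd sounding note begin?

note 2 onset = 1b = 444.444ms

1. 0.0ms @ 0 + 444.444ms (1)
2. 444.444ms @ 1 + 444.444ms (1)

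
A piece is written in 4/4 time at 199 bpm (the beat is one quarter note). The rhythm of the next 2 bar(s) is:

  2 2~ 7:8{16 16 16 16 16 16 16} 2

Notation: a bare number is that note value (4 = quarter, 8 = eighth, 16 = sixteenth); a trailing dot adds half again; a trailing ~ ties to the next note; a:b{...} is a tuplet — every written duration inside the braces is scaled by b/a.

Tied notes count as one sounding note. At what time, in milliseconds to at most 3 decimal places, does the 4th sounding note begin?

1. 0.0ms @ 0 + 603.015ms (2)
2. 603.015ms @ 2 + 689.16ms (16/7)
3. 1292.175ms @ 30/7 + 86.145ms (2/7)
4. 1378.32ms @ 32/7 + 86.145ms (2/7)
5. 1464.465ms @ 34/7 + 86.145ms (2/7)
6. 1550.61ms @ 36/7 + 86.145ms (2/7)
7. 1636.755ms @ 38/7 + 86.145ms (2/7)
8. 1722.9ms @ 40/7 + 86.145ms (2/7)
9. 1809.045ms @ 6 + 603.015ms (2)

note 4 onset = 32/7b = 1378.32ms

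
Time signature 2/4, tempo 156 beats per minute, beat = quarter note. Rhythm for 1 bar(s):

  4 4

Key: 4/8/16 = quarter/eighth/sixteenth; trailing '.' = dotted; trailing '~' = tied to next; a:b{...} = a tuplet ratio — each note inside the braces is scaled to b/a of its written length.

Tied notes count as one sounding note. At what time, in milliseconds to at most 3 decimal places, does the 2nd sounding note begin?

note 2 onset = 1b = 384.615ms

1. 0.0ms @ 0 + 384.615ms (1)
2. 384.615ms @ 1 + 384.615ms (1)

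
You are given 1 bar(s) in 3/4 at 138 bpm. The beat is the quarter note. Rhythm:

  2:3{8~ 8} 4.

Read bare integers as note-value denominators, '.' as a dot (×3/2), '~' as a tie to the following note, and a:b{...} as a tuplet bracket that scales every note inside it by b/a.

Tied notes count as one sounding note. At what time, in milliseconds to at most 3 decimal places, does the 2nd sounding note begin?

note 2 onset = 3/2b = 652.174ms

1. 0.0ms @ 0 + 652.174ms (3/2)
2. 652.174ms @ 3/2 + 652.174ms (3/2)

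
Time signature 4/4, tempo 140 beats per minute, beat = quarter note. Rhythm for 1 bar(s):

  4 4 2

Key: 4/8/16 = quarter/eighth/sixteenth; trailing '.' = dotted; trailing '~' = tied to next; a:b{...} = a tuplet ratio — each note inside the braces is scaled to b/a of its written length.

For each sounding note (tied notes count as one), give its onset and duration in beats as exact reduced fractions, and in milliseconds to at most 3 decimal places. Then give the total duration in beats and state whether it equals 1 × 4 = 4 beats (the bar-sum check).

1) 0.0ms=0b +428.571ms=1b
2) 428.571ms=1b +428.571ms=1b
3) 857.143ms=2b +857.143ms=2b
Σ=4b of 4 (140bpm 4/4) — PASS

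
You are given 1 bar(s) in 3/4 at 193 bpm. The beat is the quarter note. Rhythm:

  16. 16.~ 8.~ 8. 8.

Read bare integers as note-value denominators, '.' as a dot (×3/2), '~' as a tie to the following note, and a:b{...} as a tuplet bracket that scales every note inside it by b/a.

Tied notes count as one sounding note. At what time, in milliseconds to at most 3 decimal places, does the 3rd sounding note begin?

1. 0.0ms @ 0 + 116.58ms (3/8)
2. 116.58ms @ 3/8 + 582.902ms (15/8)
3. 699.482ms @ 9/4 + 233.161ms (3/4)

note 3 onset = 9/4b = 699.482ms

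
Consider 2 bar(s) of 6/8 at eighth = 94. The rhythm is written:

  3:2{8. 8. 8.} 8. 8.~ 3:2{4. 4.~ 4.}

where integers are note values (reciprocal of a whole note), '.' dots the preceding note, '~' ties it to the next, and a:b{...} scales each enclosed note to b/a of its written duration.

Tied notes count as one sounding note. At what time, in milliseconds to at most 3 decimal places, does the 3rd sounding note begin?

note 3 onset = 2b = 1276.596ms

1. 0.0ms @ 0 + 638.298ms (1)
2. 638.298ms @ 1 + 638.298ms (1)
3. 1276.596ms @ 2 + 638.298ms (1)
4. 1914.894ms @ 3 + 957.447ms (3/2)
5. 2872.34ms @ 9/2 + 2234.043ms (7/2)
6. 5106.383ms @ 8 + 2553.191ms (4)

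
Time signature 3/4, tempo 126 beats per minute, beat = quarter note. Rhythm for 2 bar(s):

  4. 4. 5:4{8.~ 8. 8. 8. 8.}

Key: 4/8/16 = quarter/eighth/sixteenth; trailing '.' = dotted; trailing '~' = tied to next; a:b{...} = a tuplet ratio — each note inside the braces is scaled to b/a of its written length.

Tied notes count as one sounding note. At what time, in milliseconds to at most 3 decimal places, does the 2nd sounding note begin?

note 2 onset = 3/2b = 714.286ms

1. 0.0ms @ 0 + 714.286ms (3/2)
2. 714.286ms @ 3/2 + 714.286ms (3/2)
3. 1428.571ms @ 3 + 571.429ms (6/5)
4. 2000.0ms @ 21/5 + 285.714ms (3/5)
5. 2285.714ms @ 24/5 + 285.714ms (3/5)
6. 2571.429ms @ 27/5 + 285.714ms (3/5)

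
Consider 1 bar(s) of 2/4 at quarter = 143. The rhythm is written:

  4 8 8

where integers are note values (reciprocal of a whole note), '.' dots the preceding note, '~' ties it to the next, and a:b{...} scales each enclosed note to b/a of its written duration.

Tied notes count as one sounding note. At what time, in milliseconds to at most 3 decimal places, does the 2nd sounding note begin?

1. 0.0ms @ 0 + 419.58ms (1)
2. 419.58ms @ 1 + 209.79ms (1/2)
3. 629.371ms @ 3/2 + 209.79ms (1/2)

note 2 onset = 1b = 419.58ms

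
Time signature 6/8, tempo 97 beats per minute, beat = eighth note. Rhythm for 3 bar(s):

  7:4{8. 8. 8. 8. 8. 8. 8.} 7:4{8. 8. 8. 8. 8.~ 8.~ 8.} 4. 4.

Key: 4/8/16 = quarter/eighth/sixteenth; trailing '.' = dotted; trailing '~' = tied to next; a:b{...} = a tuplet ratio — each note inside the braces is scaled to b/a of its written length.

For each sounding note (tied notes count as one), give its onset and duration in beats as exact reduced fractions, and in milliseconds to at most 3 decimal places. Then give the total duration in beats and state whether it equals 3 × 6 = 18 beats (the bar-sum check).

1) 0.0ms=0b +530.191ms=6/7b
2) 530.191ms=6/7b +530.191ms=6/7b
3) 1060.383ms=12/7b +530.191ms=6/7b
4) 1590.574ms=18/7b +530.191ms=6/7b
5) 2120.766ms=24/7b +530.191ms=6/7b
6) 2650.957ms=30/7b +530.191ms=6/7b
7) 3181.149ms=36/7b +530.191ms=6/7b
8) 3711.34ms=6b +530.191ms=6/7b
9) 4241.532ms=48/7b +530.191ms=6/7b
10) 4771.723ms=54/7b +530.191ms=6/7b
11) 5301.915ms=60/7b +530.191ms=6/7b
12) 5832.106ms=66/7b +1590.574ms=18/7b
13) 7422.68ms=12b +1855.67ms=3b
14) 9278.351ms=15b +1855.67ms=3b
Σ=18b of 18 (97bpm 6/8) — PASS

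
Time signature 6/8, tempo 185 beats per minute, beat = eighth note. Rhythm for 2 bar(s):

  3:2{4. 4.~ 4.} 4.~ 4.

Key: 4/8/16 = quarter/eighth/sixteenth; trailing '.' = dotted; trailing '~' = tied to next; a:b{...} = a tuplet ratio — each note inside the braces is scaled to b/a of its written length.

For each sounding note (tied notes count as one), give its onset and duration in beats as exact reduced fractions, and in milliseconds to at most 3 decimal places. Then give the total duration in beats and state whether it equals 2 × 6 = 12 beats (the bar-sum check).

1) 0.0ms=0b +648.649ms=2b
2) 648.649ms=2b +1297.297ms=4b
3) 1945.946ms=6b +1945.946ms=6b
Σ=12b of 12 (185bpm 6/8) — PASS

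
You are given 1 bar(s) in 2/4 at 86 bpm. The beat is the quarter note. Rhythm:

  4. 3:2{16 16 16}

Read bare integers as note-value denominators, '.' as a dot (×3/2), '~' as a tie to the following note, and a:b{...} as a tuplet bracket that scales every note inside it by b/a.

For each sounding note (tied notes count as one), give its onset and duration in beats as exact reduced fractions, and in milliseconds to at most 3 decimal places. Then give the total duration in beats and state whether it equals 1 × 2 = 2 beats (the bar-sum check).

1) 0.0ms=0b +1046.512ms=3/2b
2) 1046.512ms=3/2b +116.279ms=1/6b
3) 1162.791ms=5/3b +116.279ms=1/6b
4) 1279.07ms=11/6b +116.279ms=1/6b
Σ=2b of 2 (86bpm 2/4) — PASS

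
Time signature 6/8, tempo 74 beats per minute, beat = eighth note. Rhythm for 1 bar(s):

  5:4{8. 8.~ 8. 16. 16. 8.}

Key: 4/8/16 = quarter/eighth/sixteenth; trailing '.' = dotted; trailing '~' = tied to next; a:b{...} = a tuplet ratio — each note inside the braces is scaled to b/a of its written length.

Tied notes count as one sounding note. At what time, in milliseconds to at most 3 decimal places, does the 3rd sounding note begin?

note 3 onset = 18/5b = 2918.919ms

1. 0.0ms @ 0 + 972.973ms (6/5)
2. 972.973ms @ 6/5 + 1945.946ms (12/5)
3. 2918.919ms @ 18/5 + 486.486ms (3/5)
4. 3405.405ms @ 21/5 + 486.486ms (3/5)
5. 3891.892ms @ 24/5 + 972.973ms (6/5)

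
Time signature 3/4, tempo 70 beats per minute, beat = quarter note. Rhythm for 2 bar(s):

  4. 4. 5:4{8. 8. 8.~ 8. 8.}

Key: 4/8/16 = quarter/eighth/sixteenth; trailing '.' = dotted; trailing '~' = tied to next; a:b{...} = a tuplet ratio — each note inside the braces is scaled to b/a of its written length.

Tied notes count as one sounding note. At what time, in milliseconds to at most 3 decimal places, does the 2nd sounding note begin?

1. 0.0ms @ 0 + 1285.714ms (3/2)
2. 1285.714ms @ 3/2 + 1285.714ms (3/2)
3. 2571.429ms @ 3 + 514.286ms (3/5)
4. 3085.714ms @ 18/5 + 514.286ms (3/5)
5. 3600.0ms @ 21/5 + 1028.571ms (6/5)
6. 4628.571ms @ 27/5 + 514.286ms (3/5)

note 2 onset = 3/2b = 1285.714ms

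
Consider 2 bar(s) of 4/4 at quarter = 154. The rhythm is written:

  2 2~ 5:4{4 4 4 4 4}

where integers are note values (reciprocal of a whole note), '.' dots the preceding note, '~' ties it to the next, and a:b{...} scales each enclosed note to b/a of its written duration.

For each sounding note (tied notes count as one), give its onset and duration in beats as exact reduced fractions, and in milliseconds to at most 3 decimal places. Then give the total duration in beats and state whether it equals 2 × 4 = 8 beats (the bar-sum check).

1) 0.0ms=0b +779.221ms=2b
2) 779.221ms=2b +1090.909ms=14/5b
3) 1870.13ms=24/5b +311.688ms=4/5b
4) 2181.818ms=28/5b +311.688ms=4/5b
5) 2493.506ms=32/5b +311.688ms=4/5b
6) 2805.195ms=36/5b +311.688ms=4/5b
Σ=8b of 8 (154bpm 4/4) — PASS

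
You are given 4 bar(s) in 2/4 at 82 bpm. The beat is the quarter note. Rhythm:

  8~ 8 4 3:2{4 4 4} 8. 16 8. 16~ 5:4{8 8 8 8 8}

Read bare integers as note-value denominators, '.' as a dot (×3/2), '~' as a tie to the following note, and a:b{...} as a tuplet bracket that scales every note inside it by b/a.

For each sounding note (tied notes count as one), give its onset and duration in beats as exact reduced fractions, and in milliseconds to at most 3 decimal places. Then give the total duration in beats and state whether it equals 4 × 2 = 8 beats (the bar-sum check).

1) 0.0ms=0b +731.707ms=1b
2) 731.707ms=1b +731.707ms=1b
3) 1463.415ms=2b +487.805ms=2/3b
4) 1951.22ms=8/3b +487.805ms=2/3b
5) 2439.024ms=10/3b +487.805ms=2/3b
6) 2926.829ms=4b +548.78ms=3/4b
7) 3475.61ms=19/4b +182.927ms=1/4b
8) 3658.537ms=5b +548.78ms=3/4b
9) 4207.317ms=23/4b +475.61ms=13/20b
10) 4682.927ms=32/5b +292.683ms=2/5b
11) 4975.61ms=34/5b +292.683ms=2/5b
12) 5268.293ms=36/5b +292.683ms=2/5b
13) 5560.976ms=38/5b +292.683ms=2/5b
Σ=8b of 8 (82bpm 2/4) — PASS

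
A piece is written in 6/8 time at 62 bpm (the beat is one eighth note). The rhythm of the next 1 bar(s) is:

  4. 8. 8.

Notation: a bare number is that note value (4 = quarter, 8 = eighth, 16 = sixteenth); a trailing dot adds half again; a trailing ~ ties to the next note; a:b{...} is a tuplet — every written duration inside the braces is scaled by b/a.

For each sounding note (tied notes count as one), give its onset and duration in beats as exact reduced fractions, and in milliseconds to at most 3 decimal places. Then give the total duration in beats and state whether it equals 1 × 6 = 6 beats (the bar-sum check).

1) 0.0ms=0b +2903.226ms=3b
2) 2903.226ms=3b +1451.613ms=3/2b
3) 4354.839ms=9/2b +1451.613ms=3/2b
Σ=6b of 6 (62bpm 6/8) — PASS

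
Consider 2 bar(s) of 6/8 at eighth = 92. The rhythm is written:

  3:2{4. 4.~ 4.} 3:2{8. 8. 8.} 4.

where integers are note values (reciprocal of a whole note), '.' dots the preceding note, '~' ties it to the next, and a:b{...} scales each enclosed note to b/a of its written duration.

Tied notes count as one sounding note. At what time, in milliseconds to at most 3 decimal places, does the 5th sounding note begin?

1. 0.0ms @ 0 + 1304.348ms (2)
2. 1304.348ms @ 2 + 2608.696ms (4)
3. 3913.043ms @ 6 + 652.174ms (1)
4. 4565.217ms @ 7 + 652.174ms (1)
5. 5217.391ms @ 8 + 652.174ms (1)
6. 5869.565ms @ 9 + 1956.522ms (3)

note 5 onset = 8b = 5217.391ms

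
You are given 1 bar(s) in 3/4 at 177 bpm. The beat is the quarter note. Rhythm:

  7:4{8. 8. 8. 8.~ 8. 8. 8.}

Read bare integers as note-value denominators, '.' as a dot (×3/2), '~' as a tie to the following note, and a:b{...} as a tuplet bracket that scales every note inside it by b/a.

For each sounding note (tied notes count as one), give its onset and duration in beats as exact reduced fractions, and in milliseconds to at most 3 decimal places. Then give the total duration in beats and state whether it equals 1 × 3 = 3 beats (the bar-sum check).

1) 0.0ms=0b +145.278ms=3/7b
2) 145.278ms=3/7b +145.278ms=3/7b
3) 290.557ms=6/7b +145.278ms=3/7b
4) 435.835ms=9/7b +290.557ms=6/7b
5) 726.392ms=15/7b +145.278ms=3/7b
6) 871.671ms=18/7b +145.278ms=3/7b
Σ=3b of 3 (177bpm 3/4) — PASS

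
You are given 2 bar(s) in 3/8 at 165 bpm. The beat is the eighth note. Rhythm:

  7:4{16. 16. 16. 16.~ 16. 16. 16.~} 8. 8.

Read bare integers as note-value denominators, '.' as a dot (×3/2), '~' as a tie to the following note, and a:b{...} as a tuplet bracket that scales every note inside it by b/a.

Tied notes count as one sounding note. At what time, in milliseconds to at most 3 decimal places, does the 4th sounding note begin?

note 4 onset = 9/7b = 467.532ms

1. 0.0ms @ 0 + 155.844ms (3/7)
2. 155.844ms @ 3/7 + 155.844ms (3/7)
3. 311.688ms @ 6/7 + 155.844ms (3/7)
4. 467.532ms @ 9/7 + 311.688ms (6/7)
5. 779.221ms @ 15/7 + 155.844ms (3/7)
6. 935.065ms @ 18/7 + 701.299ms (27/14)
7. 1636.364ms @ 9/2 + 545.455ms (3/2)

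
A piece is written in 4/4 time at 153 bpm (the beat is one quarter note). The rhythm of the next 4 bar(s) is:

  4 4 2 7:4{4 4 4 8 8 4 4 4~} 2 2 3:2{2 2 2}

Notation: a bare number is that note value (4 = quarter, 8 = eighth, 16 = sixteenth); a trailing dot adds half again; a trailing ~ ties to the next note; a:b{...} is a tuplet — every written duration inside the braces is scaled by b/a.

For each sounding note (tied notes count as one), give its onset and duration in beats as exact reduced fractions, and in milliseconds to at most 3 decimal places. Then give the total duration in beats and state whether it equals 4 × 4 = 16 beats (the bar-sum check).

1) 0.0ms=0b +392.157ms=1b
2) 392.157ms=1b +392.157ms=1b
3) 784.314ms=2b +784.314ms=2b
4) 1568.627ms=4b +224.09ms=4/7b
5) 1792.717ms=32/7b +224.09ms=4/7b
6) 2016.807ms=36/7b +224.09ms=4/7b
7) 2240.896ms=40/7b +112.045ms=2/7b
8) 2352.941ms=6b +112.045ms=2/7b
9) 2464.986ms=44/7b +224.09ms=4/7b
10) 2689.076ms=48/7b +224.09ms=4/7b
11) 2913.165ms=52/7b +1008.403ms=18/7b
12) 3921.569ms=10b +784.314ms=2b
13) 4705.882ms=12b +522.876ms=4/3b
14) 5228.758ms=40/3b +522.876ms=4/3b
15) 5751.634ms=44/3b +522.876ms=4/3b
Σ=16b of 16 (153bpm 4/4) — PASS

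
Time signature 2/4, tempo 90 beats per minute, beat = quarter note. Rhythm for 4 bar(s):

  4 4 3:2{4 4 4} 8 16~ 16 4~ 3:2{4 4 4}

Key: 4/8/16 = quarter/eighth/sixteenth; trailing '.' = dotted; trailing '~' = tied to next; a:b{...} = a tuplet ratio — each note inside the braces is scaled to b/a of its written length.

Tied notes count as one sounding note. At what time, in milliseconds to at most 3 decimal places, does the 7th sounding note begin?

note 7 onset = 9/2b = 3000.0ms

1. 0.0ms @ 0 + 666.667ms (1)
2. 666.667ms @ 1 + 666.667ms (1)
3. 1333.333ms @ 2 + 444.444ms (2/3)
4. 1777.778ms @ 8/3 + 444.444ms (2/3)
5. 2222.222ms @ 10/3 + 444.444ms (2/3)
6. 2666.667ms @ 4 + 333.333ms (1/2)
7. 3000.0ms @ 9/2 + 333.333ms (1/2)
8. 3333.333ms @ 5 + 1111.111ms (5/3)
9. 4444.444ms @ 20/3 + 444.444ms (2/3)
10. 4888.889ms @ 22/3 + 444.444ms (2/3)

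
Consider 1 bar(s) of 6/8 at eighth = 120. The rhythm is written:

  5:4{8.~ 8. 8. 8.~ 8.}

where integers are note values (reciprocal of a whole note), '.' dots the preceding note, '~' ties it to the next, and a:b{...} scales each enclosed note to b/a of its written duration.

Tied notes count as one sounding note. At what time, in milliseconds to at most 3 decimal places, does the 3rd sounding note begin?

note 3 onset = 18/5b = 1800.0ms

1. 0.0ms @ 0 + 1200.0ms (12/5)
2. 1200.0ms @ 12/5 + 600.0ms (6/5)
3. 1800.0ms @ 18/5 + 1200.0ms (12/5)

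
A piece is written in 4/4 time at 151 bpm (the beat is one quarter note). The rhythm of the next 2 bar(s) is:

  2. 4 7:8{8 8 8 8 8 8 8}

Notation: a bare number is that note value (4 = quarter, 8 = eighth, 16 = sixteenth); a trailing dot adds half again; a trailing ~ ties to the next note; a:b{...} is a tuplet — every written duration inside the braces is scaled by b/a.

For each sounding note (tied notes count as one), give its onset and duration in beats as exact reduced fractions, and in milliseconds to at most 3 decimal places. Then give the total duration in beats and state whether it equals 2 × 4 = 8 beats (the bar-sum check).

1) 0.0ms=0b +1192.053ms=3b
2) 1192.053ms=3b +397.351ms=1b
3) 1589.404ms=4b +227.058ms=4/7b
4) 1816.462ms=32/7b +227.058ms=4/7b
5) 2043.519ms=36/7b +227.058ms=4/7b
6) 2270.577ms=40/7b +227.058ms=4/7b
7) 2497.635ms=44/7b +227.058ms=4/7b
8) 2724.693ms=48/7b +227.058ms=4/7b
9) 2951.75ms=52/7b +227.058ms=4/7b
Σ=8b of 8 (151bpm 4/4) — PASS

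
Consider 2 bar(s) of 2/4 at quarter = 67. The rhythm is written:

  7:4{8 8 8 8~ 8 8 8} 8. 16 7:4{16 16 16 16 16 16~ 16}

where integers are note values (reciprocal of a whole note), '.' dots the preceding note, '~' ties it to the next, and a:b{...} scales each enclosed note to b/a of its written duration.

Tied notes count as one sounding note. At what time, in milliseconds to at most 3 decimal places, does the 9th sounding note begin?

note 9 onset = 3b = 2686.567ms

1. 0.0ms @ 0 + 255.864ms (2/7)
2. 255.864ms @ 2/7 + 255.864ms (2/7)
3. 511.727ms @ 4/7 + 255.864ms (2/7)
4. 767.591ms @ 6/7 + 511.727ms (4/7)
5. 1279.318ms @ 10/7 + 255.864ms (2/7)
6. 1535.181ms @ 12/7 + 255.864ms (2/7)
7. 1791.045ms @ 2 + 671.642ms (3/4)
8. 2462.687ms @ 11/4 + 223.881ms (1/4)
9. 2686.567ms @ 3 + 127.932ms (1/7)
10. 2814.499ms @ 22/7 + 127.932ms (1/7)
11. 2942.431ms @ 23/7 + 127.932ms (1/7)
12. 3070.362ms @ 24/7 + 127.932ms (1/7)
13. 3198.294ms @ 25/7 + 127.932ms (1/7)
14. 3326.226ms @ 26/7 + 255.864ms (2/7)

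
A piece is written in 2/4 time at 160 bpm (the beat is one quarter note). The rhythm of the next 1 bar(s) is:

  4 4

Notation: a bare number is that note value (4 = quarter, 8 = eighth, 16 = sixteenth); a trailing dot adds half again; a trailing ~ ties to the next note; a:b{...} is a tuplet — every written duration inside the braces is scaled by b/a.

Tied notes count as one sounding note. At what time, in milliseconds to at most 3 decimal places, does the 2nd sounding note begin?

note 2 onset = 1b = 375.0ms

1. 0.0ms @ 0 + 375.0ms (1)
2. 375.0ms @ 1 + 375.0ms (1)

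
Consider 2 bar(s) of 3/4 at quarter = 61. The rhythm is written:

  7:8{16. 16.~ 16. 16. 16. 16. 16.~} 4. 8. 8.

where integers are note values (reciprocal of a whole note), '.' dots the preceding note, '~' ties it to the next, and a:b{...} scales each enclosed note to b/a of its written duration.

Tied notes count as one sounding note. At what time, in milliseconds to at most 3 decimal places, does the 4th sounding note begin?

1. 0.0ms @ 0 + 421.546ms (3/7)
2. 421.546ms @ 3/7 + 843.091ms (6/7)
3. 1264.637ms @ 9/7 + 421.546ms (3/7)
4. 1686.183ms @ 12/7 + 421.546ms (3/7)
5. 2107.728ms @ 15/7 + 421.546ms (3/7)
6. 2529.274ms @ 18/7 + 1896.956ms (27/14)
7. 4426.23ms @ 9/2 + 737.705ms (3/4)
8. 5163.934ms @ 21/4 + 737.705ms (3/4)

note 4 onset = 12/7b = 1686.183ms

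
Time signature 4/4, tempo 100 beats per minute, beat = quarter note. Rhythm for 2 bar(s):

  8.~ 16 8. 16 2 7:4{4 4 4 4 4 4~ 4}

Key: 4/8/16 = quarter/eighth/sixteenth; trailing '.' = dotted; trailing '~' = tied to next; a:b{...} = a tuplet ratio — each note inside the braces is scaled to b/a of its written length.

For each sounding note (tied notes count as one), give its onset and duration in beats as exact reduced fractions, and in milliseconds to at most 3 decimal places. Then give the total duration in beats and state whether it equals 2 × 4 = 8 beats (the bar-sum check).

1) 0.0ms=0b +600.0ms=1b
2) 600.0ms=1b +450.0ms=3/4b
3) 1050.0ms=7/4b +150.0ms=1/4b
4) 1200.0ms=2b +1200.0ms=2b
5) 2400.0ms=4b +342.857ms=4/7b
6) 2742.857ms=32/7b +342.857ms=4/7b
7) 3085.714ms=36/7b +342.857ms=4/7b
8) 3428.571ms=40/7b +342.857ms=4/7b
9) 3771.429ms=44/7b +342.857ms=4/7b
10) 4114.286ms=48/7b +685.714ms=8/7b
Σ=8b of 8 (100bpm 4/4) — PASS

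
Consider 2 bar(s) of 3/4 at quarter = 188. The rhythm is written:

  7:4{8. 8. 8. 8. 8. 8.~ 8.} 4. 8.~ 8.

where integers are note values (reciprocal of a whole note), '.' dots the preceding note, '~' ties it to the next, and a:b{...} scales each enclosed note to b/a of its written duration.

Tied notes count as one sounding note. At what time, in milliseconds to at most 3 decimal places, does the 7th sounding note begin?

1. 0.0ms @ 0 + 136.778ms (3/7)
2. 136.778ms @ 3/7 + 136.778ms (3/7)
3. 273.556ms @ 6/7 + 136.778ms (3/7)
4. 410.334ms @ 9/7 + 136.778ms (3/7)
5. 547.112ms @ 12/7 + 136.778ms (3/7)
6. 683.891ms @ 15/7 + 273.556ms (6/7)
7. 957.447ms @ 3 + 478.723ms (3/2)
8. 1436.17ms @ 9/2 + 478.723ms (3/2)

note 7 onset = 3b = 957.447ms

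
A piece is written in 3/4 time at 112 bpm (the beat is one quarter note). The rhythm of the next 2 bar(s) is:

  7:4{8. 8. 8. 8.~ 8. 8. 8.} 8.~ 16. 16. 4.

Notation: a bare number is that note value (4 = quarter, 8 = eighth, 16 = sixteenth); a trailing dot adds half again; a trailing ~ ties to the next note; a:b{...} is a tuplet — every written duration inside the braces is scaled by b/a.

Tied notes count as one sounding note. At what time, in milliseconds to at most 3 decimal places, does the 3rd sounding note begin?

note 3 onset = 6/7b = 459.184ms

1. 0.0ms @ 0 + 229.592ms (3/7)
2. 229.592ms @ 3/7 + 229.592ms (3/7)
3. 459.184ms @ 6/7 + 229.592ms (3/7)
4. 688.776ms @ 9/7 + 459.184ms (6/7)
5. 1147.959ms @ 15/7 + 229.592ms (3/7)
6. 1377.551ms @ 18/7 + 229.592ms (3/7)
7. 1607.143ms @ 3 + 602.679ms (9/8)
8. 2209.821ms @ 33/8 + 200.893ms (3/8)
9. 2410.714ms @ 9/2 + 803.571ms (3/2)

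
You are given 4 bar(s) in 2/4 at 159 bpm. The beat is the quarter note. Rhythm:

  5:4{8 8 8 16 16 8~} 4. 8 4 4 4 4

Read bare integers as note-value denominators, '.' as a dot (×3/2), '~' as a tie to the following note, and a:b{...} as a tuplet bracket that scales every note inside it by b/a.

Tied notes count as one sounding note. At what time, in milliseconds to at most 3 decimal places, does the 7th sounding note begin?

note 7 onset = 7/2b = 1320.755ms

1. 0.0ms @ 0 + 150.943ms (2/5)
2. 150.943ms @ 2/5 + 150.943ms (2/5)
3. 301.887ms @ 4/5 + 150.943ms (2/5)
4. 452.83ms @ 6/5 + 75.472ms (1/5)
5. 528.302ms @ 7/5 + 75.472ms (1/5)
6. 603.774ms @ 8/5 + 716.981ms (19/10)
7. 1320.755ms @ 7/2 + 188.679ms (1/2)
8. 1509.434ms @ 4 + 377.358ms (1)
9. 1886.792ms @ 5 + 377.358ms (1)
10. 2264.151ms @ 6 + 377.358ms (1)
11. 2641.509ms @ 7 + 377.358ms (1)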